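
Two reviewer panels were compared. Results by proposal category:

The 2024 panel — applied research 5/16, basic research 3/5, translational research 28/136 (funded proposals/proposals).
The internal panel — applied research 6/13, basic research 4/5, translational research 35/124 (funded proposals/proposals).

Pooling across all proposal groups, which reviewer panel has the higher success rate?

Applied research: the 2024 panel 5/16 = 31.2%, the internal panel 6/13 = 46.2% → the internal panel
Basic research: the 2024 panel 3/5 = 60.0%, the internal panel 4/5 = 80.0% → the internal panel
Translational research: the 2024 panel 28/136 = 20.6%, the internal panel 35/124 = 28.2% → the internal panel
Overall: the 2024 panel 36/157 = 22.9%, the internal panel 45/142 = 31.7% → the internal panel

the internal panel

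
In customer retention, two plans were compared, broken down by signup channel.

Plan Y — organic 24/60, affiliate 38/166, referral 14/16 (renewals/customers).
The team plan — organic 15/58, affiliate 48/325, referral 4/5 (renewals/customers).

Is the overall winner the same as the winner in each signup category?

Yes

Organic: Plan Y 24/60 = 40.0%, the team plan 15/58 = 25.9% → Plan Y
Affiliate: Plan Y 38/166 = 22.9%, the team plan 48/325 = 14.8% → Plan Y
Referral: Plan Y 14/16 = 87.5%, the team plan 4/5 = 80.0% → Plan Y
Overall: Plan Y 76/242 = 31.4%, the team plan 67/388 = 17.3% → Plan Y
Plan Y wins overall and in every signup group — no reversal.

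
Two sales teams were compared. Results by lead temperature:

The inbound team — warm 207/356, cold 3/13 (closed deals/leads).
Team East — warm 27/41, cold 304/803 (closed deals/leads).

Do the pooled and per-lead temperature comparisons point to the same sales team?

Warm: the inbound team 207/356 = 58.1%, Team East 27/41 = 65.9% → Team East
Cold: the inbound team 3/13 = 23.1%, Team East 304/803 = 37.9% → Team East
Overall: the inbound team 210/369 = 56.9%, Team East 331/844 = 39.2% → the inbound team
Team East wins each lead group but the inbound team wins overall — the comparison reverses. Team East's leads skew toward cold, which has a lower base rate.

No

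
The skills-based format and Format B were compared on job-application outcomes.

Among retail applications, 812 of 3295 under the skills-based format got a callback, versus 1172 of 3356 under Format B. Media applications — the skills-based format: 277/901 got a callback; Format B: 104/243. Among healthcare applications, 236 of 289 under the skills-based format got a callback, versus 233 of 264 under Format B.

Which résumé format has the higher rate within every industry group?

Retail: the skills-based format 812/3295 = 24.6%, Format B 1172/3356 = 34.9% → Format B
Media: the skills-based format 277/901 = 30.7%, Format B 104/243 = 42.8% → Format B
Healthcare: the skills-based format 236/289 = 81.7%, Format B 233/264 = 88.3% → Format B
Format B has the higher rate in all 3 groups.

Format B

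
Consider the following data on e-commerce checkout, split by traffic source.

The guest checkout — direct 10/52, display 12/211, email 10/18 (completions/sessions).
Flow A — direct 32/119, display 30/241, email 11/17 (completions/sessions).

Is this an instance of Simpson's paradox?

No

Direct: the guest checkout 10/52 = 19.2%, Flow A 32/119 = 26.9% → Flow A
Display: the guest checkout 12/211 = 5.7%, Flow A 30/241 = 12.4% → Flow A
Email: the guest checkout 10/18 = 55.6%, Flow A 11/17 = 64.7% → Flow A
Overall: the guest checkout 32/281 = 11.4%, Flow A 73/377 = 19.4% → Flow A
Flow A wins overall and in every traffic group — no reversal.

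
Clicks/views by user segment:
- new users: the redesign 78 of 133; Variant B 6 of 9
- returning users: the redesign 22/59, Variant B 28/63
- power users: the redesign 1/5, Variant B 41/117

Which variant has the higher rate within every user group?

Variant B

New users: the redesign 78/133 = 58.6%, Variant B 6/9 = 66.7% → Variant B
Returning users: the redesign 22/59 = 37.3%, Variant B 28/63 = 44.4% → Variant B
Power users: the redesign 1/5 = 20.0%, Variant B 41/117 = 35.0% → Variant B
Variant B has the higher rate in all 3 groups.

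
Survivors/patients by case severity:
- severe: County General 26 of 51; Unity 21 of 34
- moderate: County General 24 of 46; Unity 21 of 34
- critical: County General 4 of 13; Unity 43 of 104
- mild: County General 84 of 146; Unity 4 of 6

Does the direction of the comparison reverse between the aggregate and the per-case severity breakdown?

Yes

Severe: County General 26/51 = 51.0%, Unity 21/34 = 61.8% → Unity
Moderate: County General 24/46 = 52.2%, Unity 21/34 = 61.8% → Unity
Critical: County General 4/13 = 30.8%, Unity 43/104 = 41.3% → Unity
Mild: County General 84/146 = 57.5%, Unity 4/6 = 66.7% → Unity
Overall: County General 138/256 = 53.9%, Unity 89/178 = 50.0% → County General
Unity wins each case group but County General wins overall — the comparison reverses. Unity's patients skew toward critical, which has a lower base rate.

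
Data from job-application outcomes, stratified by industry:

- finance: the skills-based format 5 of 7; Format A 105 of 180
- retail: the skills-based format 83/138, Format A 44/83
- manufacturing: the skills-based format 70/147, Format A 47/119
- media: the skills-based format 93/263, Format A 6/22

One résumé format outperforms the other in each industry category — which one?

the skills-based format

Finance: the skills-based format 5/7 = 71.4%, Format A 105/180 = 58.3% → the skills-based format
Retail: the skills-based format 83/138 = 60.1%, Format A 44/83 = 53.0% → the skills-based format
Manufacturing: the skills-based format 70/147 = 47.6%, Format A 47/119 = 39.5% → the skills-based format
Media: the skills-based format 93/263 = 35.4%, Format A 6/22 = 27.3% → the skills-based format
The skills-based format has the higher rate in all 4 groups.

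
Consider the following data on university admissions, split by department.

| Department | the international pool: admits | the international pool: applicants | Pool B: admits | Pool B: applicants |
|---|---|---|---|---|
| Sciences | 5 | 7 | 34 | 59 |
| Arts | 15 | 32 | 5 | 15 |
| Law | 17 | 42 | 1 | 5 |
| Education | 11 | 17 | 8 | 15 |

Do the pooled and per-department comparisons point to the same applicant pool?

No

Sciences: the international pool 5/7 = 71.4%, Pool B 34/59 = 57.6% → the international pool
Arts: the international pool 15/32 = 46.9%, Pool B 5/15 = 33.3% → the international pool
Law: the international pool 17/42 = 40.5%, Pool B 1/5 = 20.0% → the international pool
Education: the international pool 11/17 = 64.7%, Pool B 8/15 = 53.3% → the international pool
Overall: the international pool 48/98 = 49.0%, Pool B 48/94 = 51.1% → Pool B
The international pool wins each department group but Pool B wins overall — the comparison reverses. The international pool's applicants skew toward Law, which has a lower base rate.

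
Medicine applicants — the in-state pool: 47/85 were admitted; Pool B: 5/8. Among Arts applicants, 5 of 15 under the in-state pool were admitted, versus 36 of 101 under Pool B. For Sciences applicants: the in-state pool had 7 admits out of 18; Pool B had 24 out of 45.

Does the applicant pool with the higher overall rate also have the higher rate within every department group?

No

Medicine: the in-state pool 47/85 = 55.3%, Pool B 5/8 = 62.5% → Pool B
Arts: the in-state pool 5/15 = 33.3%, Pool B 36/101 = 35.6% → Pool B
Sciences: the in-state pool 7/18 = 38.9%, Pool B 24/45 = 53.3% → Pool B
Overall: the in-state pool 59/118 = 50.0%, Pool B 65/154 = 42.2% → the in-state pool
Pool B wins each department group but the in-state pool wins overall — the comparison reverses. Pool B's applicants skew toward Arts, which has a lower base rate.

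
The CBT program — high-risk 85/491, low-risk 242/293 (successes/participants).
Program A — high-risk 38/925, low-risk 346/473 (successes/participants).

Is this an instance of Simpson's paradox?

High-risk: the CBT program 85/491 = 17.3%, Program A 38/925 = 4.1% → the CBT program
Low-risk: the CBT program 242/293 = 82.6%, Program A 346/473 = 73.2% → the CBT program
Overall: the CBT program 327/784 = 41.7%, Program A 384/1398 = 27.5% → the CBT program
The CBT program wins overall and in every risk group — no reversal.

No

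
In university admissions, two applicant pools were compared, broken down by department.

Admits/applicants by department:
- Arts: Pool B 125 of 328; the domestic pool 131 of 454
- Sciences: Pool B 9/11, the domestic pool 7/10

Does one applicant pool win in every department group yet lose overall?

Arts: Pool B 125/328 = 38.1%, the domestic pool 131/454 = 28.9% → Pool B
Sciences: Pool B 9/11 = 81.8%, the domestic pool 7/10 = 70.0% → Pool B
Overall: Pool B 134/339 = 39.5%, the domestic pool 138/464 = 29.7% → Pool B
Pool B wins overall and in every department group — no reversal.

No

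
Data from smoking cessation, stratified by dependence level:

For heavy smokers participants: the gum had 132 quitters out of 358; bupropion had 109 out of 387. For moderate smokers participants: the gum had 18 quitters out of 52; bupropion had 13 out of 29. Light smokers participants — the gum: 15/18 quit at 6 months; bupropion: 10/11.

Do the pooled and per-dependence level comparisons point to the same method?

Heavy smokers: the gum 132/358 = 36.9%, bupropion 109/387 = 28.2% → the gum
Moderate smokers: the gum 18/52 = 34.6%, bupropion 13/29 = 44.8% → bupropion
Light smokers: the gum 15/18 = 83.3%, bupropion 10/11 = 90.9% → bupropion
Overall: the gum 165/428 = 38.6%, bupropion 132/427 = 30.9% → the gum
Neither sweeps: the gum wins 1 of 3 groups, bupropion wins 2. The gum wins overall but not every group — no Simpson reversal.

No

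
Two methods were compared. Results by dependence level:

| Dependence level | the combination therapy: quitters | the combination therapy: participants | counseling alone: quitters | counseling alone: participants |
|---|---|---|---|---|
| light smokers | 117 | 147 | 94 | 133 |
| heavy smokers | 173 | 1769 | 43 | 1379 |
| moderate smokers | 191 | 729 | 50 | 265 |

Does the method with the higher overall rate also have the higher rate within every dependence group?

Yes

Light smokers: the combination therapy 117/147 = 79.6%, counseling alone 94/133 = 70.7% → the combination therapy
Heavy smokers: the combination therapy 173/1769 = 9.8%, counseling alone 43/1379 = 3.1% → the combination therapy
Moderate smokers: the combination therapy 191/729 = 26.2%, counseling alone 50/265 = 18.9% → the combination therapy
Overall: the combination therapy 481/2645 = 18.2%, counseling alone 187/1777 = 10.5% → the combination therapy
The combination therapy wins overall and in every dependence group — no reversal.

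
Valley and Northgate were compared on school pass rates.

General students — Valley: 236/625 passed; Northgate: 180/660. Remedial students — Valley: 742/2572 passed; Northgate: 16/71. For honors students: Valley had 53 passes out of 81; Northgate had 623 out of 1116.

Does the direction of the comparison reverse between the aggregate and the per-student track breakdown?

General: Valley 236/625 = 37.8%, Northgate 180/660 = 27.3% → Valley
Remedial: Valley 742/2572 = 28.8%, Northgate 16/71 = 22.5% → Valley
Honors: Valley 53/81 = 65.4%, Northgate 623/1116 = 55.8% → Valley
Overall: Valley 1031/3278 = 31.5%, Northgate 819/1847 = 44.3% → Northgate
Valley wins each student group but Northgate wins overall — the comparison reverses. Valley's students skew toward remedial, which has a lower base rate.

Yes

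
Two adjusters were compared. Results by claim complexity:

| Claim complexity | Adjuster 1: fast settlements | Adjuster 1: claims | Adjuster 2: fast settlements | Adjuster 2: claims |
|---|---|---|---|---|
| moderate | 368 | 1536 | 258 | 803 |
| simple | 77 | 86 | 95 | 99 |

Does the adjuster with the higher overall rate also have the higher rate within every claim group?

Moderate: Adjuster 1 368/1536 = 24.0%, Adjuster 2 258/803 = 32.1% → Adjuster 2
Simple: Adjuster 1 77/86 = 89.5%, Adjuster 2 95/99 = 96.0% → Adjuster 2
Overall: Adjuster 1 445/1622 = 27.4%, Adjuster 2 353/902 = 39.1% → Adjuster 2
Adjuster 2 wins overall and in every claim group — no reversal.

Yes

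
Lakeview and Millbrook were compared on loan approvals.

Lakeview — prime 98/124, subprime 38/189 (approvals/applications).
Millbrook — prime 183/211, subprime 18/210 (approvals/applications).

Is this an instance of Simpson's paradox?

Prime: Lakeview 98/124 = 79.0%, Millbrook 183/211 = 86.7% → Millbrook
Subprime: Lakeview 38/189 = 20.1%, Millbrook 18/210 = 8.6% → Lakeview
Overall: Lakeview 136/313 = 43.5%, Millbrook 201/421 = 47.7% → Millbrook
Neither sweeps: Lakeview wins 1 of 2 groups, Millbrook wins 1. Millbrook wins overall but not every group — no Simpson reversal.

No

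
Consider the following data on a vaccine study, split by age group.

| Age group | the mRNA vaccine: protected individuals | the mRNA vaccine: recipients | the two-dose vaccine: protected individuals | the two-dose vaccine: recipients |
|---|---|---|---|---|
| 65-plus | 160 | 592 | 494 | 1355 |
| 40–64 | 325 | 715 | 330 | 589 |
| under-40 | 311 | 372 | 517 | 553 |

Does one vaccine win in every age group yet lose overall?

No

65-plus: the mRNA vaccine 160/592 = 27.0%, the two-dose vaccine 494/1355 = 36.5% → the two-dose vaccine
40–64: the mRNA vaccine 325/715 = 45.5%, the two-dose vaccine 330/589 = 56.0% → the two-dose vaccine
Under-40: the mRNA vaccine 311/372 = 83.6%, the two-dose vaccine 517/553 = 93.5% → the two-dose vaccine
Overall: the mRNA vaccine 796/1679 = 47.4%, the two-dose vaccine 1341/2497 = 53.7% → the two-dose vaccine
The two-dose vaccine wins overall and in every age group — no reversal.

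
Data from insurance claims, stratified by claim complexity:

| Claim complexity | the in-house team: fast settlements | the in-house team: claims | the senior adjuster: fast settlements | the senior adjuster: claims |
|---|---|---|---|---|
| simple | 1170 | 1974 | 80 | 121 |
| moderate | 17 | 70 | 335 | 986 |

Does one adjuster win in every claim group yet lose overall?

Yes

Simple: the in-house team 1170/1974 = 59.3%, the senior adjuster 80/121 = 66.1% → the senior adjuster
Moderate: the in-house team 17/70 = 24.3%, the senior adjuster 335/986 = 34.0% → the senior adjuster
Overall: the in-house team 1187/2044 = 58.1%, the senior adjuster 415/1107 = 37.5% → the in-house team
The senior adjuster wins each claim group but the in-house team wins overall — the comparison reverses. The senior adjuster's claims skew toward moderate, which has a lower base rate.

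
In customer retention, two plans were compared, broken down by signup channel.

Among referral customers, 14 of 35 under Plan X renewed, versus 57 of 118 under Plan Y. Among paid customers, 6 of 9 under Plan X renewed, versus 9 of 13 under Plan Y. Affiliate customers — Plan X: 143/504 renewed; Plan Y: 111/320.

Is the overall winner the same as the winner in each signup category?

Yes

Referral: Plan X 14/35 = 40.0%, Plan Y 57/118 = 48.3% → Plan Y
Paid: Plan X 6/9 = 66.7%, Plan Y 9/13 = 69.2% → Plan Y
Affiliate: Plan X 143/504 = 28.4%, Plan Y 111/320 = 34.7% → Plan Y
Overall: Plan X 163/548 = 29.7%, Plan Y 177/451 = 39.2% → Plan Y
Plan Y wins overall and in every signup group — no reversal.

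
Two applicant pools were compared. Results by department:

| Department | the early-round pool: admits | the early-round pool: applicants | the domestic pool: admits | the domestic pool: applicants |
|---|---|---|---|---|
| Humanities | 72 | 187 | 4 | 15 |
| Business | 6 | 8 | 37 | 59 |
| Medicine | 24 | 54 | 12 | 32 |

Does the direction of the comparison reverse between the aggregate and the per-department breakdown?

Yes

Humanities: the early-round pool 72/187 = 38.5%, the domestic pool 4/15 = 26.7% → the early-round pool
Business: the early-round pool 6/8 = 75.0%, the domestic pool 37/59 = 62.7% → the early-round pool
Medicine: the early-round pool 24/54 = 44.4%, the domestic pool 12/32 = 37.5% → the early-round pool
Overall: the early-round pool 102/249 = 41.0%, the domestic pool 53/106 = 50.0% → the domestic pool
The early-round pool wins each department group but the domestic pool wins overall — the comparison reverses. The early-round pool's applicants skew toward Humanities, which has a lower base rate.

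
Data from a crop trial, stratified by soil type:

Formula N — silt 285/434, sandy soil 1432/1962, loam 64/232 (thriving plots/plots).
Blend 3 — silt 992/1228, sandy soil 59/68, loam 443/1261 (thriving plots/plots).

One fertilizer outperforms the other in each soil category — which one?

Blend 3

Silt: Formula N 285/434 = 65.7%, Blend 3 992/1228 = 80.8% → Blend 3
Sandy soil: Formula N 1432/1962 = 73.0%, Blend 3 59/68 = 86.8% → Blend 3
Loam: Formula N 64/232 = 27.6%, Blend 3 443/1261 = 35.1% → Blend 3
Blend 3 has the higher rate in all 3 groups.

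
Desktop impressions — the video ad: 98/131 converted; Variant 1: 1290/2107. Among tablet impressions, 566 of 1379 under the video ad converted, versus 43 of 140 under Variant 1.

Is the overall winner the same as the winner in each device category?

No

Desktop: the video ad 98/131 = 74.8%, Variant 1 1290/2107 = 61.2% → the video ad
Tablet: the video ad 566/1379 = 41.0%, Variant 1 43/140 = 30.7% → the video ad
Overall: the video ad 664/1510 = 44.0%, Variant 1 1333/2247 = 59.3% → Variant 1
The video ad wins each device group but Variant 1 wins overall — the comparison reverses. The video ad's impressions skew toward tablet, which has a lower base rate.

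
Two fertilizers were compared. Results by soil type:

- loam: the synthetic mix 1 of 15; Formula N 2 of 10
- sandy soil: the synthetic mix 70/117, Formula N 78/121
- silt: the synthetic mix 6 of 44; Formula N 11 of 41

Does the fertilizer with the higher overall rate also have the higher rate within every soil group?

Loam: the synthetic mix 1/15 = 6.7%, Formula N 2/10 = 20.0% → Formula N
Sandy soil: the synthetic mix 70/117 = 59.8%, Formula N 78/121 = 64.5% → Formula N
Silt: the synthetic mix 6/44 = 13.6%, Formula N 11/41 = 26.8% → Formula N
Overall: the synthetic mix 77/176 = 43.8%, Formula N 91/172 = 52.9% → Formula N
Formula N wins overall and in every soil group — no reversal.

Yes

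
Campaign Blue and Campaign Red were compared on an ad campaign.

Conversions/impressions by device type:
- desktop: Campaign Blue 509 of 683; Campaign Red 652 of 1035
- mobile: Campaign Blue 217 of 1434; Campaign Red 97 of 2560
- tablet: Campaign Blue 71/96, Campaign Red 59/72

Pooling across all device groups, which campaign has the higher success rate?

Campaign Blue

Desktop: Campaign Blue 509/683 = 74.5%, Campaign Red 652/1035 = 63.0% → Campaign Blue
Mobile: Campaign Blue 217/1434 = 15.1%, Campaign Red 97/2560 = 3.8% → Campaign Blue
Tablet: Campaign Blue 71/96 = 74.0%, Campaign Red 59/72 = 81.9% → Campaign Red
Overall: Campaign Blue 797/2213 = 36.0%, Campaign Red 808/3667 = 22.0% → Campaign Blue
(Neither sweeps every device group, but Campaign Blue has the higher pooled rate.)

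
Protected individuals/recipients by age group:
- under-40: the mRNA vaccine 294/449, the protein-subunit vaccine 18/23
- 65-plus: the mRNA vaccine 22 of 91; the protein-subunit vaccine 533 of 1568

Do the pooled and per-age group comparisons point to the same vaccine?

No

Under-40: the mRNA vaccine 294/449 = 65.5%, the protein-subunit vaccine 18/23 = 78.3% → the protein-subunit vaccine
65-plus: the mRNA vaccine 22/91 = 24.2%, the protein-subunit vaccine 533/1568 = 34.0% → the protein-subunit vaccine
Overall: the mRNA vaccine 316/540 = 58.5%, the protein-subunit vaccine 551/1591 = 34.6% → the mRNA vaccine
The protein-subunit vaccine wins each age group but the mRNA vaccine wins overall — the comparison reverses. The protein-subunit vaccine's recipients skew toward 65-plus, which has a lower base rate.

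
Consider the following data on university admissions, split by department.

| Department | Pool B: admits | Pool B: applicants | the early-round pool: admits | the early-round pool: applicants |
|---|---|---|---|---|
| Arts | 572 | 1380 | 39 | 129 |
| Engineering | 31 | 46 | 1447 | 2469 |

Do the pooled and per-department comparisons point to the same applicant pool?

No

Arts: Pool B 572/1380 = 41.4%, the early-round pool 39/129 = 30.2% → Pool B
Engineering: Pool B 31/46 = 67.4%, the early-round pool 1447/2469 = 58.6% → Pool B
Overall: Pool B 603/1426 = 42.3%, the early-round pool 1486/2598 = 57.2% → the early-round pool
Pool B wins each department group but the early-round pool wins overall — the comparison reverses. Pool B's applicants skew toward Arts, which has a lower base rate.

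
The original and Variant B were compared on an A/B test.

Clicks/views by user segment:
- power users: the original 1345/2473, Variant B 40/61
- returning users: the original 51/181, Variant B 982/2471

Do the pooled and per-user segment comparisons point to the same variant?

No

Power users: the original 1345/2473 = 54.4%, Variant B 40/61 = 65.6% → Variant B
Returning users: the original 51/181 = 28.2%, Variant B 982/2471 = 39.7% → Variant B
Overall: the original 1396/2654 = 52.6%, Variant B 1022/2532 = 40.4% → the original
Variant B wins each user group but the original wins overall — the comparison reverses. Variant B's views skew toward returning users, which has a lower base rate.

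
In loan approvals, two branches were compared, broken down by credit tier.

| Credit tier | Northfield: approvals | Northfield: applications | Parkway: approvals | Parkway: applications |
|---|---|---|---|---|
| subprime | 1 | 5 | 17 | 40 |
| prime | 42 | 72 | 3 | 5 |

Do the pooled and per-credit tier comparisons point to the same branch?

Subprime: Northfield 1/5 = 20.0%, Parkway 17/40 = 42.5% → Parkway
Prime: Northfield 42/72 = 58.3%, Parkway 3/5 = 60.0% → Parkway
Overall: Northfield 43/77 = 55.8%, Parkway 20/45 = 44.4% → Northfield
Parkway wins each credit group but Northfield wins overall — the comparison reverses. Parkway's applications skew toward subprime, which has a lower base rate.

No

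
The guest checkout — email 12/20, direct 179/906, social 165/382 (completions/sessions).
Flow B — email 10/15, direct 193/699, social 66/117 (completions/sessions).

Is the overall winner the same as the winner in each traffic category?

Yes

Email: the guest checkout 12/20 = 60.0%, Flow B 10/15 = 66.7% → Flow B
Direct: the guest checkout 179/906 = 19.8%, Flow B 193/699 = 27.6% → Flow B
Social: the guest checkout 165/382 = 43.2%, Flow B 66/117 = 56.4% → Flow B
Overall: the guest checkout 356/1308 = 27.2%, Flow B 269/831 = 32.4% → Flow B
Flow B wins overall and in every traffic group — no reversal.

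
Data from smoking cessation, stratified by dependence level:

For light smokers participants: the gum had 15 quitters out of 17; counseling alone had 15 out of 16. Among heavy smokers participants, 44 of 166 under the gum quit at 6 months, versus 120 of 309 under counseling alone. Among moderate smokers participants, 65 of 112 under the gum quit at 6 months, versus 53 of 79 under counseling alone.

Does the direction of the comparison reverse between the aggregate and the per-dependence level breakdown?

Light smokers: the gum 15/17 = 88.2%, counseling alone 15/16 = 93.8% → counseling alone
Heavy smokers: the gum 44/166 = 26.5%, counseling alone 120/309 = 38.8% → counseling alone
Moderate smokers: the gum 65/112 = 58.0%, counseling alone 53/79 = 67.1% → counseling alone
Overall: the gum 124/295 = 42.0%, counseling alone 188/404 = 46.5% → counseling alone
Counseling alone wins overall and in every dependence group — no reversal.

No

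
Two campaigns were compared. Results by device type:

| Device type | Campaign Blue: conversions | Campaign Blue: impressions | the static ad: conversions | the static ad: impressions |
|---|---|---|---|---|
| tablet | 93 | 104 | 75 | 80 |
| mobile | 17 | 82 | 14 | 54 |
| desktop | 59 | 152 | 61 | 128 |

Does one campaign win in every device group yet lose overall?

Tablet: Campaign Blue 93/104 = 89.4%, the static ad 75/80 = 93.8% → the static ad
Mobile: Campaign Blue 17/82 = 20.7%, the static ad 14/54 = 25.9% → the static ad
Desktop: Campaign Blue 59/152 = 38.8%, the static ad 61/128 = 47.7% → the static ad
Overall: Campaign Blue 169/338 = 50.0%, the static ad 150/262 = 57.3% → the static ad
The static ad wins overall and in every device group — no reversal.

No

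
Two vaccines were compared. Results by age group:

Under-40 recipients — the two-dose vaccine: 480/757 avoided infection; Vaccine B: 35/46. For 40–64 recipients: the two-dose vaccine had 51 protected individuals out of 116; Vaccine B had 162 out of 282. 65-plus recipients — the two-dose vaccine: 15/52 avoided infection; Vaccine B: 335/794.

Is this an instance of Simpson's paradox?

Under-40: the two-dose vaccine 480/757 = 63.4%, Vaccine B 35/46 = 76.1% → Vaccine B
40–64: the two-dose vaccine 51/116 = 44.0%, Vaccine B 162/282 = 57.4% → Vaccine B
65-plus: the two-dose vaccine 15/52 = 28.8%, Vaccine B 335/794 = 42.2% → Vaccine B
Overall: the two-dose vaccine 546/925 = 59.0%, Vaccine B 532/1122 = 47.4% → the two-dose vaccine
Vaccine B wins each age group but the two-dose vaccine wins overall — the comparison reverses. Vaccine B's recipients skew toward 65-plus, which has a lower base rate.

Yes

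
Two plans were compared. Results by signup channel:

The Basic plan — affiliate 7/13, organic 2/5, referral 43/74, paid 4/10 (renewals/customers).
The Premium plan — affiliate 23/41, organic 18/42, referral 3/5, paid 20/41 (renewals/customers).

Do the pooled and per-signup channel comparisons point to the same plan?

Affiliate: the Basic plan 7/13 = 53.8%, the Premium plan 23/41 = 56.1% → the Premium plan
Organic: the Basic plan 2/5 = 40.0%, the Premium plan 18/42 = 42.9% → the Premium plan
Referral: the Basic plan 43/74 = 58.1%, the Premium plan 3/5 = 60.0% → the Premium plan
Paid: the Basic plan 4/10 = 40.0%, the Premium plan 20/41 = 48.8% → the Premium plan
Overall: the Basic plan 56/102 = 54.9%, the Premium plan 64/129 = 49.6% → the Basic plan
The Premium plan wins each signup group but the Basic plan wins overall — the comparison reverses. The Premium plan's customers skew toward organic, which has a lower base rate.

No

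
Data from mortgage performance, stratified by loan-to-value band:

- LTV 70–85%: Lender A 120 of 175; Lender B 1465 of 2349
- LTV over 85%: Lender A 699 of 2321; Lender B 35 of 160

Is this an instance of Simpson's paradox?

Yes

LTV 70–85%: Lender A 120/175 = 68.6%, Lender B 1465/2349 = 62.4% → Lender A
LTV over 85%: Lender A 699/2321 = 30.1%, Lender B 35/160 = 21.9% → Lender A
Overall: Lender A 819/2496 = 32.8%, Lender B 1500/2509 = 59.8% → Lender B
Lender A wins each loan-to-value group but Lender B wins overall — the comparison reverses. Lender A's loans skew toward LTV over 85%, which has a lower base rate.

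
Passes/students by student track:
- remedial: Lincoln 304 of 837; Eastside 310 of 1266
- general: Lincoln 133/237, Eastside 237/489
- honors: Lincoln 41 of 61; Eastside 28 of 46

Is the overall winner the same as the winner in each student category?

Yes

Remedial: Lincoln 304/837 = 36.3%, Eastside 310/1266 = 24.5% → Lincoln
General: Lincoln 133/237 = 56.1%, Eastside 237/489 = 48.5% → Lincoln
Honors: Lincoln 41/61 = 67.2%, Eastside 28/46 = 60.9% → Lincoln
Overall: Lincoln 478/1135 = 42.1%, Eastside 575/1801 = 31.9% → Lincoln
Lincoln wins overall and in every student group — no reversal.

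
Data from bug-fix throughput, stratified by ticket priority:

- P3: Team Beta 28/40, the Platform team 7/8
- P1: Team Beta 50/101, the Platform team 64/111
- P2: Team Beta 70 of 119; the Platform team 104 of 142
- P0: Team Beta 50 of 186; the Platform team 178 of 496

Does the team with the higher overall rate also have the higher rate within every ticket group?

Yes

P3: Team Beta 28/40 = 70.0%, the Platform team 7/8 = 87.5% → the Platform team
P1: Team Beta 50/101 = 49.5%, the Platform team 64/111 = 57.7% → the Platform team
P2: Team Beta 70/119 = 58.8%, the Platform team 104/142 = 73.2% → the Platform team
P0: Team Beta 50/186 = 26.9%, the Platform team 178/496 = 35.9% → the Platform team
Overall: Team Beta 198/446 = 44.4%, the Platform team 353/757 = 46.6% → the Platform team
The Platform team wins overall and in every ticket group — no reversal.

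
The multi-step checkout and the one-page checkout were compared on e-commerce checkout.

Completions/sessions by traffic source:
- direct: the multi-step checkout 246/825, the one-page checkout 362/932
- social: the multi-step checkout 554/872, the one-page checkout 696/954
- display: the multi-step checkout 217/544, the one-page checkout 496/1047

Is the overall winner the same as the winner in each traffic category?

Yes

Direct: the multi-step checkout 246/825 = 29.8%, the one-page checkout 362/932 = 38.8% → the one-page checkout
Social: the multi-step checkout 554/872 = 63.5%, the one-page checkout 696/954 = 73.0% → the one-page checkout
Display: the multi-step checkout 217/544 = 39.9%, the one-page checkout 496/1047 = 47.4% → the one-page checkout
Overall: the multi-step checkout 1017/2241 = 45.4%, the one-page checkout 1554/2933 = 53.0% → the one-page checkout
The one-page checkout wins overall and in every traffic group — no reversal.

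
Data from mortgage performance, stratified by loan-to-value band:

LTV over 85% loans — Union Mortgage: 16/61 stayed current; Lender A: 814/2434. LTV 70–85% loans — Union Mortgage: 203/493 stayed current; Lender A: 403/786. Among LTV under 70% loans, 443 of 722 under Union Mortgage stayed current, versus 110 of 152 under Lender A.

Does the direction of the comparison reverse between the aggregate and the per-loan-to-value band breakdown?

Yes

LTV over 85%: Union Mortgage 16/61 = 26.2%, Lender A 814/2434 = 33.4% → Lender A
LTV 70–85%: Union Mortgage 203/493 = 41.2%, Lender A 403/786 = 51.3% → Lender A
LTV under 70%: Union Mortgage 443/722 = 61.4%, Lender A 110/152 = 72.4% → Lender A
Overall: Union Mortgage 662/1276 = 51.9%, Lender A 1327/3372 = 39.4% → Union Mortgage
Lender A wins each loan-to-value group but Union Mortgage wins overall — the comparison reverses. Lender A's loans skew toward LTV over 85%, which has a lower base rate.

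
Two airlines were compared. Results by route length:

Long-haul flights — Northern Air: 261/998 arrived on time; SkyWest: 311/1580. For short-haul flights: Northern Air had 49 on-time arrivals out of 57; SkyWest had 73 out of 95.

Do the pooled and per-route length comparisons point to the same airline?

Yes

Long-haul: Northern Air 261/998 = 26.2%, SkyWest 311/1580 = 19.7% → Northern Air
Short-haul: Northern Air 49/57 = 86.0%, SkyWest 73/95 = 76.8% → Northern Air
Overall: Northern Air 310/1055 = 29.4%, SkyWest 384/1675 = 22.9% → Northern Air
Northern Air wins overall and in every route group — no reversal.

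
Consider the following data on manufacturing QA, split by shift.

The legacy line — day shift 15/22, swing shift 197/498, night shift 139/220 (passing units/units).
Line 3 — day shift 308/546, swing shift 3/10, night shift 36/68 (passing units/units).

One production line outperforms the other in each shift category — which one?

the legacy line

Day shift: the legacy line 15/22 = 68.2%, Line 3 308/546 = 56.4% → the legacy line
Swing shift: the legacy line 197/498 = 39.6%, Line 3 3/10 = 30.0% → the legacy line
Night shift: the legacy line 139/220 = 63.2%, Line 3 36/68 = 52.9% → the legacy line
The legacy line has the higher rate in all 3 groups.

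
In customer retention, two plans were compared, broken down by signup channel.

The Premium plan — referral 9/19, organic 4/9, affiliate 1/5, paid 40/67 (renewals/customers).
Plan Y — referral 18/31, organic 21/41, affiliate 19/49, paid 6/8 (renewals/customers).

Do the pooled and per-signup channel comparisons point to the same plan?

No

Referral: the Premium plan 9/19 = 47.4%, Plan Y 18/31 = 58.1% → Plan Y
Organic: the Premium plan 4/9 = 44.4%, Plan Y 21/41 = 51.2% → Plan Y
Affiliate: the Premium plan 1/5 = 20.0%, Plan Y 19/49 = 38.8% → Plan Y
Paid: the Premium plan 40/67 = 59.7%, Plan Y 6/8 = 75.0% → Plan Y
Overall: the Premium plan 54/100 = 54.0%, Plan Y 64/129 = 49.6% → the Premium plan
Plan Y wins each signup group but the Premium plan wins overall — the comparison reverses. Plan Y's customers skew toward affiliate, which has a lower base rate.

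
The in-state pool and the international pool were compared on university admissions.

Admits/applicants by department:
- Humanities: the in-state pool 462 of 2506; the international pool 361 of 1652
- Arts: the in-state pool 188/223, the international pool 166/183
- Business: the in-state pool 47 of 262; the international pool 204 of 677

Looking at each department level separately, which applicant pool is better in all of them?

the international pool

Humanities: the in-state pool 462/2506 = 18.4%, the international pool 361/1652 = 21.9% → the international pool
Arts: the in-state pool 188/223 = 84.3%, the international pool 166/183 = 90.7% → the international pool
Business: the in-state pool 47/262 = 17.9%, the international pool 204/677 = 30.1% → the international pool
The international pool has the higher rate in all 3 groups.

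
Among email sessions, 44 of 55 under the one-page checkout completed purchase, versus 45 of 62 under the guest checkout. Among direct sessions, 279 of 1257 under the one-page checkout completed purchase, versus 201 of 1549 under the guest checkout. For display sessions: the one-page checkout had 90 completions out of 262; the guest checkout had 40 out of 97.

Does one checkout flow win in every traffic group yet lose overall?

No

Email: the one-page checkout 44/55 = 80.0%, the guest checkout 45/62 = 72.6% → the one-page checkout
Direct: the one-page checkout 279/1257 = 22.2%, the guest checkout 201/1549 = 13.0% → the one-page checkout
Display: the one-page checkout 90/262 = 34.4%, the guest checkout 40/97 = 41.2% → the guest checkout
Overall: the one-page checkout 413/1574 = 26.2%, the guest checkout 286/1708 = 16.7% → the one-page checkout
Neither sweeps: the one-page checkout wins 2 of 3 groups, the guest checkout wins 1. The one-page checkout wins overall but not every group — no Simpson reversal.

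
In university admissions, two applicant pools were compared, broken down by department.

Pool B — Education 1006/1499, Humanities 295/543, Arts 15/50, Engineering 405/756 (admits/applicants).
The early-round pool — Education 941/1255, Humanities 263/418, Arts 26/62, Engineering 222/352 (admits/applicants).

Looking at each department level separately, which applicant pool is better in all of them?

the early-round pool

Education: Pool B 1006/1499 = 67.1%, the early-round pool 941/1255 = 75.0% → the early-round pool
Humanities: Pool B 295/543 = 54.3%, the early-round pool 263/418 = 62.9% → the early-round pool
Arts: Pool B 15/50 = 30.0%, the early-round pool 26/62 = 41.9% → the early-round pool
Engineering: Pool B 405/756 = 53.6%, the early-round pool 222/352 = 63.1% → the early-round pool
The early-round pool has the higher rate in all 4 groups.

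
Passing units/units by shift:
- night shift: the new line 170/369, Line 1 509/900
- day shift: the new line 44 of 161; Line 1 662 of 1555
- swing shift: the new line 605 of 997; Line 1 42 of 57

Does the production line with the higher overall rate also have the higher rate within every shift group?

Night shift: the new line 170/369 = 46.1%, Line 1 509/900 = 56.6% → Line 1
Day shift: the new line 44/161 = 27.3%, Line 1 662/1555 = 42.6% → Line 1
Swing shift: the new line 605/997 = 60.7%, Line 1 42/57 = 73.7% → Line 1
Overall: the new line 819/1527 = 53.6%, Line 1 1213/2512 = 48.3% → the new line
Line 1 wins each shift group but the new line wins overall — the comparison reverses. Line 1's units skew toward day shift, which has a lower base rate.

No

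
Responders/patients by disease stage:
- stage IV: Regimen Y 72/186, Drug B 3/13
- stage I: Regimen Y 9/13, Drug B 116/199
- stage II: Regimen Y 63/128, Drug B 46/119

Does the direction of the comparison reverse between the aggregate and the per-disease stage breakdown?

Yes

Stage IV: Regimen Y 72/186 = 38.7%, Drug B 3/13 = 23.1% → Regimen Y
Stage I: Regimen Y 9/13 = 69.2%, Drug B 116/199 = 58.3% → Regimen Y
Stage II: Regimen Y 63/128 = 49.2%, Drug B 46/119 = 38.7% → Regimen Y
Overall: Regimen Y 144/327 = 44.0%, Drug B 165/331 = 49.8% → Drug B
Regimen Y wins each disease group but Drug B wins overall — the comparison reverses. Regimen Y's patients skew toward stage IV, which has a lower base rate.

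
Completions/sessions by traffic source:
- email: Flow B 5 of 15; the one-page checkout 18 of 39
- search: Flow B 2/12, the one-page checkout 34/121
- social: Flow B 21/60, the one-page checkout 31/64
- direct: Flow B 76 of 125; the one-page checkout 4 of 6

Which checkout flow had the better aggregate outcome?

Email: Flow B 5/15 = 33.3%, the one-page checkout 18/39 = 46.2% → the one-page checkout
Search: Flow B 2/12 = 16.7%, the one-page checkout 34/121 = 28.1% → the one-page checkout
Social: Flow B 21/60 = 35.0%, the one-page checkout 31/64 = 48.4% → the one-page checkout
Direct: Flow B 76/125 = 60.8%, the one-page checkout 4/6 = 66.7% → the one-page checkout
Overall: Flow B 104/212 = 49.1%, the one-page checkout 87/230 = 37.8% → Flow B
(The one-page checkout wins every traffic group but Flow B wins overall — the one-page checkout's sessions skew toward the low-rate search group.)

Flow B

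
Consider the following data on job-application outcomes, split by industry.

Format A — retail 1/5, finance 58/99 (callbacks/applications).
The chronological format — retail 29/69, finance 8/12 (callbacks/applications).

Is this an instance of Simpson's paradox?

Yes

Retail: Format A 1/5 = 20.0%, the chronological format 29/69 = 42.0% → the chronological format
Finance: Format A 58/99 = 58.6%, the chronological format 8/12 = 66.7% → the chronological format
Overall: Format A 59/104 = 56.7%, the chronological format 37/81 = 45.7% → Format A
The chronological format wins each industry group but Format A wins overall — the comparison reverses. The chronological format's applications skew toward retail, which has a lower base rate.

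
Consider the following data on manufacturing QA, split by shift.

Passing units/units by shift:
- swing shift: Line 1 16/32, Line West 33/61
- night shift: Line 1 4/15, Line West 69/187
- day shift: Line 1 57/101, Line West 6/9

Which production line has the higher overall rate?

Swing shift: Line 1 16/32 = 50.0%, Line West 33/61 = 54.1% → Line West
Night shift: Line 1 4/15 = 26.7%, Line West 69/187 = 36.9% → Line West
Day shift: Line 1 57/101 = 56.4%, Line West 6/9 = 66.7% → Line West
Overall: Line 1 77/148 = 52.0%, Line West 108/257 = 42.0% → Line 1
(Line West wins every shift group but Line 1 wins overall — Line West's units skew toward the low-rate night shift group.)

Line 1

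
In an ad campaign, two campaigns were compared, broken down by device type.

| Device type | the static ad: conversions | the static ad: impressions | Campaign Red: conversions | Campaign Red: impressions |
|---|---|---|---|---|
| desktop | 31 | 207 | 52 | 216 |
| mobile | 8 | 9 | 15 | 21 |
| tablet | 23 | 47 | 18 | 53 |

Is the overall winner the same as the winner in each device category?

Desktop: the static ad 31/207 = 15.0%, Campaign Red 52/216 = 24.1% → Campaign Red
Mobile: the static ad 8/9 = 88.9%, Campaign Red 15/21 = 71.4% → the static ad
Tablet: the static ad 23/47 = 48.9%, Campaign Red 18/53 = 34.0% → the static ad
Overall: the static ad 62/263 = 23.6%, Campaign Red 85/290 = 29.3% → Campaign Red
Neither sweeps: the static ad wins 2 of 3 groups, Campaign Red wins 1. Campaign Red wins overall but not every group — no Simpson reversal.

No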